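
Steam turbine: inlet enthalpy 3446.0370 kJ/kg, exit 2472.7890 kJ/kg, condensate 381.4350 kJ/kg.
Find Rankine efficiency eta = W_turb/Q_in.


W = 973.2480 kJ/kg
Q_in = 3064.6020 kJ/kg
eta = 0.3176 = 31.7577%

eta = 31.7577%


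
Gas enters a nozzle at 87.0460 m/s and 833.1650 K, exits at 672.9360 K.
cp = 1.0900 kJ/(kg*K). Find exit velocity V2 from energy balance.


dT = 160.2290 K
2*cp*1000*dT = 349299.2200
V1^2 = 7577.0061
V2 = sqrt(356876.2261) = 597.3912 m/s

597.3912 m/s


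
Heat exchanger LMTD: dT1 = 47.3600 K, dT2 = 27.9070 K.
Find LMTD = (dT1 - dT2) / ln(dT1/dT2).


dT1/dT2 = 1.6971
ln(dT1/dT2) = 0.5289
LMTD = 19.4530 / 0.5289 = 36.7801 K

36.7801 K


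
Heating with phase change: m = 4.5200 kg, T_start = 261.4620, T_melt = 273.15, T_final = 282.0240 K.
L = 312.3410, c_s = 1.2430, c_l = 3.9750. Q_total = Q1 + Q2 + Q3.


Q1 (sensible, solid) = 4.5200 * 1.2430 * 11.6880 = 65.6674 kJ
Q2 (latent) = 4.5200 * 312.3410 = 1411.7813 kJ
Q3 (sensible, liquid) = 4.5200 * 3.9750 * 8.8740 = 159.4392 kJ
Q_total = 1636.8879 kJ

1636.8879 kJ


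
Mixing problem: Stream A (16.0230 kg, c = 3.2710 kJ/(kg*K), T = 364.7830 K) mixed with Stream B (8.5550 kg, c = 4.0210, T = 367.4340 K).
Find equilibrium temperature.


num = 31758.3296
den = 86.8109
Tf = 365.8335 K

365.8335 K


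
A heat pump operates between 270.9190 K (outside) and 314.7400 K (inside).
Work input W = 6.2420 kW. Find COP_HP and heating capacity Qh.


COP = 314.7400 / 43.8210 = 7.1824
Qh = 7.1824 * 6.2420 = 44.8325 kW

COP = 7.1824, Qh = 44.8325 kW


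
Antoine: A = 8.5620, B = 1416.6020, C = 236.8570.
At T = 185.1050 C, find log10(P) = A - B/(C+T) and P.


C+T = 421.9620
B/(C+T) = 3.3572
log10(P) = 8.5620 - 3.3572 = 5.2048
P = 10^5.2048 = 160258.4425 mmHg

160258.4425 mmHg


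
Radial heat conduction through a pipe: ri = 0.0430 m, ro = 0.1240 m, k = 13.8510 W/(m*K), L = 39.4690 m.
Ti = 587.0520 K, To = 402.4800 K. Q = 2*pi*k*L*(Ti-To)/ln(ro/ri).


dT = 184.5720 K
ln(ro/ri) = 1.0591
Q = 2*pi*13.8510*39.4690*184.5720 / 1.0591 = 598623.2461 W

598623.2461 W


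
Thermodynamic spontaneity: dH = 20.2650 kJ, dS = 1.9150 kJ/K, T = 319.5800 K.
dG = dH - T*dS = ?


T*dS = 319.5800 * 1.9150 = 611.9957 kJ
dG = 20.2650 - 611.9957 = -591.7307 kJ (spontaneous)

dG = -591.7307 kJ, spontaneous


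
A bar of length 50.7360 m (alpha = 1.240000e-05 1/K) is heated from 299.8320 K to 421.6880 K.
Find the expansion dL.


dT = 121.8560 K
dL = 1.240000e-05 * 50.7360 * 121.8560 = 0.076663 m
L_final = 50.812663 m

dL = 0.076663 m


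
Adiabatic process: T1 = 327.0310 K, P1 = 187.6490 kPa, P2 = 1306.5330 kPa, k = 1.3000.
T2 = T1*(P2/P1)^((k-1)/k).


(k-1)/k = 0.2308
(P2/P1)^exp = 1.5649
T2 = 327.0310 * 1.5649 = 511.7705 K

511.7705 K


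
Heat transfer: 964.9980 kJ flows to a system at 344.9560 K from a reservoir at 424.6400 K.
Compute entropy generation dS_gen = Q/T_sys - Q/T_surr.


dS_sys = 964.9980/344.9560 = 2.7975 kJ/K
dS_surr = -964.9980/424.6400 = -2.2725 kJ/K
dS_gen = 2.7975 - 2.2725 = 0.5249 kJ/K (irreversible)

dS_gen = 0.5249 kJ/K, irreversible


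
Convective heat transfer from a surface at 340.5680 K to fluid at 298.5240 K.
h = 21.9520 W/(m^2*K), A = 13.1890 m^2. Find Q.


dT = 42.0440 K
Q = 21.9520 * 13.1890 * 42.0440 = 12172.7861 W

12172.7861 W


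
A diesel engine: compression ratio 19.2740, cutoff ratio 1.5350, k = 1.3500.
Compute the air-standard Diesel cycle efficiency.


r^(k-1) = 2.8167
rc^k = 1.7834
eta = 0.6149 = 61.4921%

61.4921%


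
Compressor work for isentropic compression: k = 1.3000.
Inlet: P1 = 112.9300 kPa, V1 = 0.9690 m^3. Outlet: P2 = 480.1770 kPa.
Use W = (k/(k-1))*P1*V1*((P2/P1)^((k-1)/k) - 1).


(k-1)/k = 0.2308
(P2/P1)^exp = 1.3966
W = 4.3333 * 112.9300 * 0.9690 * (1.3966 - 1) = 188.0462 kJ

188.0462 kJ


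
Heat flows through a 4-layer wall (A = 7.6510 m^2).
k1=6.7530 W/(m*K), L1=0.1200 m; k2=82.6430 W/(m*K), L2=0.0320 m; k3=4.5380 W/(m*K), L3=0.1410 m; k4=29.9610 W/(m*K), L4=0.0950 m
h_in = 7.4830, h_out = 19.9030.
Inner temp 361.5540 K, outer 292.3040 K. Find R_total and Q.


R_conv_in = 1/(7.4830*7.6510) = 0.0175
R_1 = 0.1200/(6.7530*7.6510) = 0.0023
R_2 = 0.0320/(82.6430*7.6510) = 5.0609e-05
R_3 = 0.1410/(4.5380*7.6510) = 0.0041
R_4 = 0.0950/(29.9610*7.6510) = 0.0004
R_conv_out = 1/(19.9030*7.6510) = 0.0066
R_total = 0.0309 K/W
Q = 69.2500 / 0.0309 = 2242.4011 W

R_total = 0.0309 K/W, Q = 2242.4011 W


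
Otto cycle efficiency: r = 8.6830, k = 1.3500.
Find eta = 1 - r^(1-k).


r^(k-1) = 2.1308
eta = 1 - 1/2.1308 = 0.5307 = 53.0684%

53.0684%


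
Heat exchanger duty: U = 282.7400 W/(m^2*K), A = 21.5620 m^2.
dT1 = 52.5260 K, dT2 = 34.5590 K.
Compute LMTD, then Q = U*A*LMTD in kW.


LMTD = 42.9175 K
Q = 282.7400 * 21.5620 * 42.9175 = 261644.0448 W = 261.6440 kW

261.6440 kW


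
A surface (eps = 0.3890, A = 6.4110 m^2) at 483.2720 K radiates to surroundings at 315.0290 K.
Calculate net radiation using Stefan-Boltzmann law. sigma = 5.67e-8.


T^4 = 5.4546e+10
Tsurr^4 = 9.8492e+09
Q = 0.3890 * 5.67e-8 * 6.4110 * 4.4697e+10 = 6320.3195 W

6320.3195 W


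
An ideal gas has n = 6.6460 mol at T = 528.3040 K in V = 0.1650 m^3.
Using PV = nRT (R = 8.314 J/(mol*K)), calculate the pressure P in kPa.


P = nRT/V = 6.6460 * 8.314 * 528.3040 / 0.1650
= 29191.3551 / 0.1650 = 176917.3037 Pa = 176.9173 kPa

176.9173 kPa


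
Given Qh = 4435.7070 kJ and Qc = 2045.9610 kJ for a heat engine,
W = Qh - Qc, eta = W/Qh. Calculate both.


W = 4435.7070 - 2045.9610 = 2389.7460 kJ
eta = 2389.7460 / 4435.7070 = 0.5388 = 53.8752%

W = 2389.7460 kJ, eta = 53.8752%


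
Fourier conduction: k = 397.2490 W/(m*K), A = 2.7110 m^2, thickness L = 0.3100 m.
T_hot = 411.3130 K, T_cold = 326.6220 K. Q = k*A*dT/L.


dT = 84.6910 K
Q = 397.2490 * 2.7110 * 84.6910 / 0.3100 = 294217.0910 W

294217.0910 W


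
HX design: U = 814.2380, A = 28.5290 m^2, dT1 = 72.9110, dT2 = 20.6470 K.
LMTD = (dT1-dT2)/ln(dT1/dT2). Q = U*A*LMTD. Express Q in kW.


LMTD = 41.4245 K
Q = 814.2380 * 28.5290 * 41.4245 = 962265.5998 W = 962.2656 kW

962.2656 kW


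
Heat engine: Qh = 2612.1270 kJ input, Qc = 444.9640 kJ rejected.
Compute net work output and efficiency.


W = 2612.1270 - 444.9640 = 2167.1630 kJ
eta = 2167.1630 / 2612.1270 = 0.8297 = 82.9655%

W = 2167.1630 kJ, eta = 82.9655%


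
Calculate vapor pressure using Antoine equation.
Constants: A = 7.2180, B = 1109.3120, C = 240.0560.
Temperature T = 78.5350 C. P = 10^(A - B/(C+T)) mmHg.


C+T = 318.5910
B/(C+T) = 3.4819
log10(P) = 7.2180 - 3.4819 = 3.7361
P = 10^3.7361 = 5445.8869 mmHg

5445.8869 mmHg


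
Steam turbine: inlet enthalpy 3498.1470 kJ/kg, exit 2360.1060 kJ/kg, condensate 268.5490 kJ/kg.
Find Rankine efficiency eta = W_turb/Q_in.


W = 1138.0410 kJ/kg
Q_in = 3229.5980 kJ/kg
eta = 0.3524 = 35.2379%

eta = 35.2379%


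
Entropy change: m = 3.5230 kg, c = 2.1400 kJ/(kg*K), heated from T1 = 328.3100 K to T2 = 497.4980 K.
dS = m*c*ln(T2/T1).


T2/T1 = 1.5153
ln(T2/T1) = 0.4156
dS = 3.5230 * 2.1400 * 0.4156 = 3.1336 kJ/K

3.1336 kJ/K


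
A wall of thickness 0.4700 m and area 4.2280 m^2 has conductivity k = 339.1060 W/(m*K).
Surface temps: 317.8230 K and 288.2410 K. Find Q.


dT = 29.5820 K
Q = 339.1060 * 4.2280 * 29.5820 / 0.4700 = 90240.2163 W

90240.2163 W


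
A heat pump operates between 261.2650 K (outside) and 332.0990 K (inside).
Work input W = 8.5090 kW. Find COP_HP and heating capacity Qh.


COP = 332.0990 / 70.8340 = 4.6884
Qh = 4.6884 * 8.5090 = 39.8937 kW

COP = 4.6884, Qh = 39.8937 kW


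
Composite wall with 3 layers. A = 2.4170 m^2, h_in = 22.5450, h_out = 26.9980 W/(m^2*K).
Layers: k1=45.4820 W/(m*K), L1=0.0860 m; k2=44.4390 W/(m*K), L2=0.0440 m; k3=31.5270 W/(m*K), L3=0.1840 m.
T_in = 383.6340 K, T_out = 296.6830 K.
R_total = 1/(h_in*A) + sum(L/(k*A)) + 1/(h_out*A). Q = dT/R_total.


R_conv_in = 1/(22.5450*2.4170) = 0.0184
R_1 = 0.0860/(45.4820*2.4170) = 0.0008
R_2 = 0.0440/(44.4390*2.4170) = 0.0004
R_3 = 0.1840/(31.5270*2.4170) = 0.0024
R_conv_out = 1/(26.9980*2.4170) = 0.0153
R_total = 0.0373 K/W
Q = 86.9510 / 0.0373 = 2332.1954 W

R_total = 0.0373 K/W, Q = 2332.1954 W


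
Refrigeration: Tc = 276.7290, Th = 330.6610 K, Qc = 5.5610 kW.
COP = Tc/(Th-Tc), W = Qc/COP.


COP = 276.7290 / 53.9320 = 5.1311
W = 5.5610 / 5.1311 = 1.0838 kW

COP = 5.1311, W = 1.0838 kW


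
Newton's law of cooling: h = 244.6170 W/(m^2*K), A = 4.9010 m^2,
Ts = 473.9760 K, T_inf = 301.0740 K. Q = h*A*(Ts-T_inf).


dT = 172.9020 K
Q = 244.6170 * 4.9010 * 172.9020 = 207286.6606 W

207286.6606 W


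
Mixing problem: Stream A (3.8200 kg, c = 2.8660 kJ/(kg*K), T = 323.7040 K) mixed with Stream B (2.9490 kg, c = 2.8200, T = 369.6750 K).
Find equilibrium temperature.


num = 6618.2341
den = 19.2643
Tf = 343.5492 K

343.5492 K


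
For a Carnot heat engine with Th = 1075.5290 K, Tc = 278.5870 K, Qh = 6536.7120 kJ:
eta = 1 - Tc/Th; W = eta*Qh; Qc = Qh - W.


eta = 1 - 278.5870/1075.5290 = 0.7410
W = 0.7410 * 6536.7120 = 4843.5517 kJ
Qc = 6536.7120 - 4843.5517 = 1693.1603 kJ

eta = 74.0977%, W = 4843.5517 kJ, Qc = 1693.1603 kJ


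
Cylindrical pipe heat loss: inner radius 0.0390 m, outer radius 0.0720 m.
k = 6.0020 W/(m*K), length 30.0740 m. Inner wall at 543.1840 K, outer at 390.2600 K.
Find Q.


dT = 152.9240 K
ln(ro/ri) = 0.6131
Q = 2*pi*6.0020*30.0740*152.9240 / 0.6131 = 282883.8927 W

282883.8927 W


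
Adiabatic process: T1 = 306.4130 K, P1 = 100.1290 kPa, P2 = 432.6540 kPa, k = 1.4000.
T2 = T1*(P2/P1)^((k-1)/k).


(k-1)/k = 0.2857
(P2/P1)^exp = 1.5191
T2 = 306.4130 * 1.5191 = 465.4807 K

465.4807 K


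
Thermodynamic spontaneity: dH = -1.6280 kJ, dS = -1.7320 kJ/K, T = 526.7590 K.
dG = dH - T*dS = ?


T*dS = 526.7590 * -1.7320 = -912.3466 kJ
dG = -1.6280 + 912.3466 = 910.7186 kJ (non-spontaneous)

dG = 910.7186 kJ, non-spontaneous


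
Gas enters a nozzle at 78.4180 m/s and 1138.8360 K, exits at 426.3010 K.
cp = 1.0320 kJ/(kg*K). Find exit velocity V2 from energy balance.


dT = 712.5350 K
2*cp*1000*dT = 1470672.2400
V1^2 = 6149.3827
V2 = sqrt(1476821.6227) = 1215.2455 m/s

1215.2455 m/s


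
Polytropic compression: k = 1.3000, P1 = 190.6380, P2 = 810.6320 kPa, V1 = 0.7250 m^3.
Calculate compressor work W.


(k-1)/k = 0.2308
(P2/P1)^exp = 1.3966
W = 4.3333 * 190.6380 * 0.7250 * (1.3966 - 1) = 237.5182 kJ

237.5182 kJ


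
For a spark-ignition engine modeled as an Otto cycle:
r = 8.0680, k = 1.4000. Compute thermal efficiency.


r^(k-1) = 2.3052
eta = 1 - 1/2.3052 = 0.5662 = 56.6196%

56.6196%


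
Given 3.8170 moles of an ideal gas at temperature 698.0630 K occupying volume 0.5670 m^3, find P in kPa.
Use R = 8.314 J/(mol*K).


P = nRT/V = 3.8170 * 8.314 * 698.0630 / 0.5670
= 22152.7068 / 0.5670 = 39070.0296 Pa = 39.0700 kPa

39.0700 kPa


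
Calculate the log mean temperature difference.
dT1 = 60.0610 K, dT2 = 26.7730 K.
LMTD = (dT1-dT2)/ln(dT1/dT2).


dT1/dT2 = 2.2433
ln(dT1/dT2) = 0.8080
LMTD = 33.2880 / 0.8080 = 41.1997 K

41.1997 K


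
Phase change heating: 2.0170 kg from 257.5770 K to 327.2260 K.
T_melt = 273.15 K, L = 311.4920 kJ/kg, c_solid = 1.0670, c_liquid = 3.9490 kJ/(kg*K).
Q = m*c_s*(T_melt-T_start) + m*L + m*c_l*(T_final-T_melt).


Q1 (sensible, solid) = 2.0170 * 1.0670 * 15.5730 = 33.5153 kJ
Q2 (latent) = 2.0170 * 311.4920 = 628.2794 kJ
Q3 (sensible, liquid) = 2.0170 * 3.9490 * 54.0760 = 430.7225 kJ
Q_total = 1092.5172 kJ

1092.5172 kJ


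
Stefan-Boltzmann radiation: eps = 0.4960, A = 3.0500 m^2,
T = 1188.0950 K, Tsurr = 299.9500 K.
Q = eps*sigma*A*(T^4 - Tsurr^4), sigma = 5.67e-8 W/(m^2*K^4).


T^4 = 1.9925e+12
Tsurr^4 = 8.0946e+09
Q = 0.4960 * 5.67e-8 * 3.0500 * 1.9844e+12 = 170216.3773 W

170216.3773 W


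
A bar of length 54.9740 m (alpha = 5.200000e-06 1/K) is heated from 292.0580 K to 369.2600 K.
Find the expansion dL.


dT = 77.2020 K
dL = 5.200000e-06 * 54.9740 * 77.2020 = 0.022069 m
L_final = 54.996069 m

dL = 0.022069 m


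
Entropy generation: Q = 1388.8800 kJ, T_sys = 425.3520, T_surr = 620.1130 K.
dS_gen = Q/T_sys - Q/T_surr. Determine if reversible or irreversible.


dS_sys = 1388.8800/425.3520 = 3.2652 kJ/K
dS_surr = -1388.8800/620.1130 = -2.2397 kJ/K
dS_gen = 3.2652 - 2.2397 = 1.0255 kJ/K (irreversible)

dS_gen = 1.0255 kJ/K, irreversible


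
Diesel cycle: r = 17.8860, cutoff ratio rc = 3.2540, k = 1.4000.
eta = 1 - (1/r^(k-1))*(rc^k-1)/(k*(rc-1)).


r^(k-1) = 3.1696
rc^k = 5.2166
eta = 0.5784 = 57.8428%

57.8428%


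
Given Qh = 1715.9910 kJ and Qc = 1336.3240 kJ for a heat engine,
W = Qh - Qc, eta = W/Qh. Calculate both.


W = 1715.9910 - 1336.3240 = 379.6670 kJ
eta = 379.6670 / 1715.9910 = 0.2213 = 22.1252%

W = 379.6670 kJ, eta = 22.1252%


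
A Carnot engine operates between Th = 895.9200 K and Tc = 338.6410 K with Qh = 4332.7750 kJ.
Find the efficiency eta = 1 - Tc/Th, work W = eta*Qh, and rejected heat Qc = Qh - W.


eta = 1 - 338.6410/895.9200 = 0.6220
W = 0.6220 * 4332.7750 = 2695.0671 kJ
Qc = 4332.7750 - 2695.0671 = 1637.7079 kJ

eta = 62.2019%, W = 2695.0671 kJ, Qc = 1637.7079 kJ


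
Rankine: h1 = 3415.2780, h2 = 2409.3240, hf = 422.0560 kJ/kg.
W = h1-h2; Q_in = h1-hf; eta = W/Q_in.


W = 1005.9540 kJ/kg
Q_in = 2993.2220 kJ/kg
eta = 0.3361 = 33.6077%

eta = 33.6077%


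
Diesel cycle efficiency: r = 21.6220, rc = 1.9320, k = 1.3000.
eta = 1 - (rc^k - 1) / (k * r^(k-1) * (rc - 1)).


r^(k-1) = 2.5146
rc^k = 2.3540
eta = 0.5556 = 55.5578%

55.5578%


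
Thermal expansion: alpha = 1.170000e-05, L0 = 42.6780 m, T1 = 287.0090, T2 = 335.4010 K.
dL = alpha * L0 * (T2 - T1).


dT = 48.3920 K
dL = 1.170000e-05 * 42.6780 * 48.3920 = 0.024164 m
L_final = 42.702164 m

dL = 0.024164 m


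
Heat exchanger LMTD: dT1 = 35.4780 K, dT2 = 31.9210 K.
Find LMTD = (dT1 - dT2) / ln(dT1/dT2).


dT1/dT2 = 1.1114
ln(dT1/dT2) = 0.1056
LMTD = 3.5570 / 0.1056 = 33.6682 K

33.6682 K


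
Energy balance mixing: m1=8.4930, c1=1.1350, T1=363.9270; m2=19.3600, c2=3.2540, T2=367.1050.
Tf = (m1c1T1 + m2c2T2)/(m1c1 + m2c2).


num = 26634.7695
den = 72.6370
Tf = 366.6833 K

366.6833 K


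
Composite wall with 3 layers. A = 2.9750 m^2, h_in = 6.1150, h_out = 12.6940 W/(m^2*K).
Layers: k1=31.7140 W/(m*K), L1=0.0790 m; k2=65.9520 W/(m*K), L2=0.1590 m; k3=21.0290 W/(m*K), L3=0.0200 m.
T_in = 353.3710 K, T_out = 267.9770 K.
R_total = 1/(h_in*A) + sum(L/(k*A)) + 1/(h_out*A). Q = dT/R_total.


R_conv_in = 1/(6.1150*2.9750) = 0.0550
R_1 = 0.0790/(31.7140*2.9750) = 0.0008
R_2 = 0.1590/(65.9520*2.9750) = 0.0008
R_3 = 0.0200/(21.0290*2.9750) = 0.0003
R_conv_out = 1/(12.6940*2.9750) = 0.0265
R_total = 0.0834 K/W
Q = 85.3940 / 0.0834 = 1023.7125 W

R_total = 0.0834 K/W, Q = 1023.7125 W


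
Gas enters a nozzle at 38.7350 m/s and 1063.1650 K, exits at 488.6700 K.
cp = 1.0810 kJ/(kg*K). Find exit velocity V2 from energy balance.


dT = 574.4950 K
2*cp*1000*dT = 1242058.1900
V1^2 = 1500.4002
V2 = sqrt(1243558.5902) = 1115.1496 m/s

1115.1496 m/s


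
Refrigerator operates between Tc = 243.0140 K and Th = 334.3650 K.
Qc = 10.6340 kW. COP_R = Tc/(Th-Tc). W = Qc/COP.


COP = 243.0140 / 91.3510 = 2.6602
W = 10.6340 / 2.6602 = 3.9974 kW

COP = 2.6602, W = 3.9974 kW


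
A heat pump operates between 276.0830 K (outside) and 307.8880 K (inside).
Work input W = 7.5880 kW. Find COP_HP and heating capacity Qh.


COP = 307.8880 / 31.8050 = 9.6805
Qh = 9.6805 * 7.5880 = 73.4556 kW

COP = 9.6805, Qh = 73.4556 kW


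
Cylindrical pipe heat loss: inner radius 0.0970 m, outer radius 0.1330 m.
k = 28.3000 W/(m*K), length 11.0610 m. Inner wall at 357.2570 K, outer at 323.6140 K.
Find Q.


dT = 33.6430 K
ln(ro/ri) = 0.3156
Q = 2*pi*28.3000*11.0610*33.6430 / 0.3156 = 209636.0282 W

209636.0282 W


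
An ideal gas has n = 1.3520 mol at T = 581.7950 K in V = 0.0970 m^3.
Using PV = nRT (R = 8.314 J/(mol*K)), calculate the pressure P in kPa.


P = nRT/V = 1.3520 * 8.314 * 581.7950 / 0.0970
= 6539.6830 / 0.0970 = 67419.4122 Pa = 67.4194 kPa

67.4194 kPa


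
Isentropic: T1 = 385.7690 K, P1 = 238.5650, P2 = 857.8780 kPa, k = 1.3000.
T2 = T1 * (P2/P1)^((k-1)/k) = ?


(k-1)/k = 0.2308
(P2/P1)^exp = 1.3436
T2 = 385.7690 * 1.3436 = 518.3143 K

518.3143 K


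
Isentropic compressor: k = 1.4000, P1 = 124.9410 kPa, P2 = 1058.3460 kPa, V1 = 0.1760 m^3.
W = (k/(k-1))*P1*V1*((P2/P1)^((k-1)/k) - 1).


(k-1)/k = 0.2857
(P2/P1)^exp = 1.8413
W = 3.5000 * 124.9410 * 0.1760 * (1.8413 - 1) = 64.7483 kJ

64.7483 kJ


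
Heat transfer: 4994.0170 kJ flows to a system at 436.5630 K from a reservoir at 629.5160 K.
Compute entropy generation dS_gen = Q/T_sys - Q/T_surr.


dS_sys = 4994.0170/436.5630 = 11.4394 kJ/K
dS_surr = -4994.0170/629.5160 = -7.9331 kJ/K
dS_gen = 11.4394 - 7.9331 = 3.5063 kJ/K (irreversible)

dS_gen = 3.5063 kJ/K, irreversible


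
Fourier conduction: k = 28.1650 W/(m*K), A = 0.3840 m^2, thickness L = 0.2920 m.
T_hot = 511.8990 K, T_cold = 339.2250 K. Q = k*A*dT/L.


dT = 172.6740 K
Q = 28.1650 * 0.3840 * 172.6740 / 0.2920 = 6395.6557 W

6395.6557 W


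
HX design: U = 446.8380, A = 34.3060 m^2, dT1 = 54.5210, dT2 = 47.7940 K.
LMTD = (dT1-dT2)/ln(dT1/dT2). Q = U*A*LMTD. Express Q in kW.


LMTD = 51.0837 K
Q = 446.8380 * 34.3060 * 51.0837 = 783073.5087 W = 783.0735 kW

783.0735 kW


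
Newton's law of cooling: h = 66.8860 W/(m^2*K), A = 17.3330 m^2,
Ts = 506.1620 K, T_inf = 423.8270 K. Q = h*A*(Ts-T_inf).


dT = 82.3350 K
Q = 66.8860 * 17.3330 * 82.3350 = 95453.8504 W

95453.8504 W


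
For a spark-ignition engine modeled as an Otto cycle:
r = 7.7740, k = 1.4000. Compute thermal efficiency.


r^(k-1) = 2.2712
eta = 1 - 1/2.2712 = 0.5597 = 55.9707%

55.9707%


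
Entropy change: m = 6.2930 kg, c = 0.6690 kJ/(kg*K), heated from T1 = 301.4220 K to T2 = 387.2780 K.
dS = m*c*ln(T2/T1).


T2/T1 = 1.2848
ln(T2/T1) = 0.2506
dS = 6.2930 * 0.6690 * 0.2506 = 1.0552 kJ/K

1.0552 kJ/K


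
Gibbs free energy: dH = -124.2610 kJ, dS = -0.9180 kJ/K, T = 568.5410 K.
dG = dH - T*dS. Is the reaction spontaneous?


T*dS = 568.5410 * -0.9180 = -521.9206 kJ
dG = -124.2610 + 521.9206 = 397.6596 kJ (non-spontaneous)

dG = 397.6596 kJ, non-spontaneous


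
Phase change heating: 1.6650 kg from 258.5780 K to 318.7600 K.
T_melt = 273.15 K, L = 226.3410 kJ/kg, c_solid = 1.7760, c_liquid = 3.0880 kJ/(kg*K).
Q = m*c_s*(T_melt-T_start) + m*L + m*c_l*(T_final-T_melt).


Q1 (sensible, solid) = 1.6650 * 1.7760 * 14.5720 = 43.0900 kJ
Q2 (latent) = 1.6650 * 226.3410 = 376.8578 kJ
Q3 (sensible, liquid) = 1.6650 * 3.0880 * 45.6100 = 234.5047 kJ
Q_total = 654.4525 kJ

654.4525 kJ


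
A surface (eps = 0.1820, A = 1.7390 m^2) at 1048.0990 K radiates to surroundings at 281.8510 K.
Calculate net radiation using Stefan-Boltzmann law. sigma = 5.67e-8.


T^4 = 1.2067e+12
Tsurr^4 = 6.3107e+09
Q = 0.1820 * 5.67e-8 * 1.7390 * 1.2004e+12 = 21542.0042 W

21542.0042 W


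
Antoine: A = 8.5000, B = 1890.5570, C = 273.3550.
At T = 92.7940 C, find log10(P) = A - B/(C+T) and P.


C+T = 366.1490
B/(C+T) = 5.1634
log10(P) = 8.5000 - 5.1634 = 3.3366
P = 10^3.3366 = 2170.9296 mmHg

2170.9296 mmHg


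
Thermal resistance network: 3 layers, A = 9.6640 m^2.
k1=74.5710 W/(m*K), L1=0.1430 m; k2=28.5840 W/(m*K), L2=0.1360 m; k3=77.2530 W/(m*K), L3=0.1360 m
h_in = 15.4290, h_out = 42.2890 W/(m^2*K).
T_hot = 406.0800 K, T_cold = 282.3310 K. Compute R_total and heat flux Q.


R_conv_in = 1/(15.4290*9.6640) = 0.0067
R_1 = 0.1430/(74.5710*9.6640) = 0.0002
R_2 = 0.1360/(28.5840*9.6640) = 0.0005
R_3 = 0.1360/(77.2530*9.6640) = 0.0002
R_conv_out = 1/(42.2890*9.6640) = 0.0024
R_total = 0.0100 K/W
Q = 123.7490 / 0.0100 = 12342.2287 W

R_total = 0.0100 K/W, Q = 12342.2287 W


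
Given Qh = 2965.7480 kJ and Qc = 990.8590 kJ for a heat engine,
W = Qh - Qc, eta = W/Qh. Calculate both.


W = 2965.7480 - 990.8590 = 1974.8890 kJ
eta = 1974.8890 / 2965.7480 = 0.6659 = 66.5899%

W = 1974.8890 kJ, eta = 66.5899%


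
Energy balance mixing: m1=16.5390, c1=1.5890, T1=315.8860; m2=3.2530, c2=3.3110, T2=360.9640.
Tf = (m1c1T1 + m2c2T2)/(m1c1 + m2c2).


num = 12189.4617
den = 37.0512
Tf = 328.9901 K

328.9901 K


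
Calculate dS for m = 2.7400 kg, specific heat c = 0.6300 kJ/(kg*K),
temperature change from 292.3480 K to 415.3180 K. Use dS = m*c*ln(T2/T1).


T2/T1 = 1.4206
ln(T2/T1) = 0.3511
dS = 2.7400 * 0.6300 * 0.3511 = 0.6061 kJ/K

0.6061 kJ/K


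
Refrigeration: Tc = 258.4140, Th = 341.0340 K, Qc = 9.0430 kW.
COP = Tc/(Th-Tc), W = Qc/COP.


COP = 258.4140 / 82.6200 = 3.1277
W = 9.0430 / 3.1277 = 2.8912 kW

COP = 3.1277, W = 2.8912 kW


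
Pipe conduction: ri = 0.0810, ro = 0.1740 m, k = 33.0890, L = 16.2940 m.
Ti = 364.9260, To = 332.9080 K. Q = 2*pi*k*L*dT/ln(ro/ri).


dT = 32.0180 K
ln(ro/ri) = 0.7646
Q = 2*pi*33.0890*16.2940*32.0180 / 0.7646 = 141855.9770 W

141855.9770 W


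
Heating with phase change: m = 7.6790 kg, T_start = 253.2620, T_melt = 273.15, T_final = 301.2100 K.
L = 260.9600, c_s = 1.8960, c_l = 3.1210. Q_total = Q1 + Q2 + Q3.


Q1 (sensible, solid) = 7.6790 * 1.8960 * 19.8880 = 289.5570 kJ
Q2 (latent) = 7.6790 * 260.9600 = 2003.9118 kJ
Q3 (sensible, liquid) = 7.6790 * 3.1210 * 28.0600 = 672.4904 kJ
Q_total = 2965.9593 kJ

2965.9593 kJ


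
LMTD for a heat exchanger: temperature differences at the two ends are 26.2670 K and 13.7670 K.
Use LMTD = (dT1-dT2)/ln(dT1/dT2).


dT1/dT2 = 1.9080
ln(dT1/dT2) = 0.6460
LMTD = 12.5000 / 0.6460 = 19.3487 K

19.3487 K


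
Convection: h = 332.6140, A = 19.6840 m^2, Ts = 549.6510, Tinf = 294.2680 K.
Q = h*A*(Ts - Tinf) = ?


dT = 255.3830 K
Q = 332.6140 * 19.6840 * 255.3830 = 1672036.9315 W

1672036.9315 W


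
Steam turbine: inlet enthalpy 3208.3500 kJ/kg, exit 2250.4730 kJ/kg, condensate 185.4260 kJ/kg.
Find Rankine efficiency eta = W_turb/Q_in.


W = 957.8770 kJ/kg
Q_in = 3022.9240 kJ/kg
eta = 0.3169 = 31.6871%

eta = 31.6871%


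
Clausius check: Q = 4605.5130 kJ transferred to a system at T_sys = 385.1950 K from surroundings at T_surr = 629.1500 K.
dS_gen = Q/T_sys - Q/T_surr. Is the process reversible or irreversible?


dS_sys = 4605.5130/385.1950 = 11.9563 kJ/K
dS_surr = -4605.5130/629.1500 = -7.3202 kJ/K
dS_gen = 11.9563 - 7.3202 = 4.6361 kJ/K (irreversible)

dS_gen = 4.6361 kJ/K, irreversible


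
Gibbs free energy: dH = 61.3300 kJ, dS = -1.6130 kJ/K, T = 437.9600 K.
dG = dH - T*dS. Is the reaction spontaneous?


T*dS = 437.9600 * -1.6130 = -706.4295 kJ
dG = 61.3300 + 706.4295 = 767.7595 kJ (non-spontaneous)

dG = 767.7595 kJ, non-spontaneous


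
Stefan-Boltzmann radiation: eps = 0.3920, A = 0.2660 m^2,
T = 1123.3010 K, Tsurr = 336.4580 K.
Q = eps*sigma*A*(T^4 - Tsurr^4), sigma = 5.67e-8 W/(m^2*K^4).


T^4 = 1.5922e+12
Tsurr^4 = 1.2815e+10
Q = 0.3920 * 5.67e-8 * 0.2660 * 1.5793e+12 = 9337.3919 W

9337.3919 W


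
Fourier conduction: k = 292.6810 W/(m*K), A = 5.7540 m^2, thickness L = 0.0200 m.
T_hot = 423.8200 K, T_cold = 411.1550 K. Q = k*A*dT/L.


dT = 12.6650 K
Q = 292.6810 * 5.7540 * 12.6650 / 0.0200 = 1066447.7597 W

1066447.7597 W


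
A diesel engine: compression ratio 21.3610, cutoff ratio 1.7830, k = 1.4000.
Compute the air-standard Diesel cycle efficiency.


r^(k-1) = 3.4029
rc^k = 2.2470
eta = 0.6657 = 66.5694%

66.5694%


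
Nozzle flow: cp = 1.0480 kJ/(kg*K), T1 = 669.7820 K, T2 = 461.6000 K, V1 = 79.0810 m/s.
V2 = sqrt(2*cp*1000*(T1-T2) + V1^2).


dT = 208.1820 K
2*cp*1000*dT = 436349.4720
V1^2 = 6253.8046
V2 = sqrt(442603.2766) = 665.2844 m/s

665.2844 m/s


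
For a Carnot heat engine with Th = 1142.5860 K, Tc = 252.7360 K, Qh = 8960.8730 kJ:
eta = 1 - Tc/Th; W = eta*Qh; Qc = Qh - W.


eta = 1 - 252.7360/1142.5860 = 0.7788
W = 0.7788 * 8960.8730 = 6978.7594 kJ
Qc = 8960.8730 - 6978.7594 = 1982.1136 kJ

eta = 77.8804%, W = 6978.7594 kJ, Qc = 1982.1136 kJ


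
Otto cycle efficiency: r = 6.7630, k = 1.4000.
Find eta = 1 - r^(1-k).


r^(k-1) = 2.1481
eta = 1 - 1/2.1481 = 0.5345 = 53.4474%

53.4474%


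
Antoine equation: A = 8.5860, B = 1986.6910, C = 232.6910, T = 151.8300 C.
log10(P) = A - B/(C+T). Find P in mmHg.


C+T = 384.5210
B/(C+T) = 5.1667
log10(P) = 8.5860 - 5.1667 = 3.4193
P = 10^3.4193 = 2626.2466 mmHg

2626.2466 mmHg


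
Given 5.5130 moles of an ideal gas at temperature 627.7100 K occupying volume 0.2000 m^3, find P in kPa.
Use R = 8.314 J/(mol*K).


P = nRT/V = 5.5130 * 8.314 * 627.7100 / 0.2000
= 28771.1393 / 0.2000 = 143855.6966 Pa = 143.8557 kPa

143.8557 kPa


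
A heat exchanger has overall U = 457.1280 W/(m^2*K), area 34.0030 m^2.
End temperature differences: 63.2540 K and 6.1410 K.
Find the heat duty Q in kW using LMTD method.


LMTD = 24.4892 K
Q = 457.1280 * 34.0030 * 24.4892 = 380653.3743 W = 380.6534 kW

380.6534 kW


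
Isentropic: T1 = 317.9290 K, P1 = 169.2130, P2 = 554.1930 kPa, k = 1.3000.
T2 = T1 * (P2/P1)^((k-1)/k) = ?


(k-1)/k = 0.2308
(P2/P1)^exp = 1.3149
T2 = 317.9290 * 1.3149 = 418.0505 K

418.0505 K


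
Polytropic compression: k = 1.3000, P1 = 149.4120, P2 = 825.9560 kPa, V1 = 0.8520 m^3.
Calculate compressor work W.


(k-1)/k = 0.2308
(P2/P1)^exp = 1.4838
W = 4.3333 * 149.4120 * 0.8520 * (1.4838 - 1) = 266.8542 kJ

266.8542 kJ


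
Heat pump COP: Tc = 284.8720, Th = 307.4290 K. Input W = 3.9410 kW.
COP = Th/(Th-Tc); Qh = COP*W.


COP = 307.4290 / 22.5570 = 13.6290
Qh = 13.6290 * 3.9410 = 53.7118 kW

COP = 13.6290, Qh = 53.7118 kW


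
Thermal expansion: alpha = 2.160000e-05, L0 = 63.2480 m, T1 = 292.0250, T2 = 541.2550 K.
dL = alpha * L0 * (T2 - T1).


dT = 249.2300 K
dL = 2.160000e-05 * 63.2480 * 249.2300 = 0.340487 m
L_final = 63.588487 m

dL = 0.340487 m


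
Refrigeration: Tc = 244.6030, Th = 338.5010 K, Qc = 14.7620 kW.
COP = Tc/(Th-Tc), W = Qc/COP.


COP = 244.6030 / 93.8980 = 2.6050
W = 14.7620 / 2.6050 = 5.6668 kW

COP = 2.6050, W = 5.6668 kW


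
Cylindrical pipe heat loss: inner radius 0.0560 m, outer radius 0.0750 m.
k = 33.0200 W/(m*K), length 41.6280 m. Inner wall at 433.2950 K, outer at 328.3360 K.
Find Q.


dT = 104.9590 K
ln(ro/ri) = 0.2921
Q = 2*pi*33.0200*41.6280*104.9590 / 0.2921 = 3102962.0239 W

3102962.0239 W


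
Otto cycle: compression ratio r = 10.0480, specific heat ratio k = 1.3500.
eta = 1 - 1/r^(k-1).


r^(k-1) = 2.2425
eta = 1 - 1/2.2425 = 0.5541 = 55.4064%

55.4064%


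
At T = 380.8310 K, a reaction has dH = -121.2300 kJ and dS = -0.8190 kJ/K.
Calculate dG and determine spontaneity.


T*dS = 380.8310 * -0.8190 = -311.9006 kJ
dG = -121.2300 + 311.9006 = 190.6706 kJ (non-spontaneous)

dG = 190.6706 kJ, non-spontaneous


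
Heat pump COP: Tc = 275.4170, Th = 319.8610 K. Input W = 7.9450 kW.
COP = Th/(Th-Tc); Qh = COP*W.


COP = 319.8610 / 44.4440 = 7.1969
Qh = 7.1969 * 7.9450 = 57.1797 kW

COP = 7.1969, Qh = 57.1797 kW


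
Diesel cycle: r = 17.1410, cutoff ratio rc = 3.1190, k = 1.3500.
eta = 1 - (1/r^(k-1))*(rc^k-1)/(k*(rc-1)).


r^(k-1) = 2.7034
rc^k = 4.6443
eta = 0.5288 = 52.8765%

52.8765%


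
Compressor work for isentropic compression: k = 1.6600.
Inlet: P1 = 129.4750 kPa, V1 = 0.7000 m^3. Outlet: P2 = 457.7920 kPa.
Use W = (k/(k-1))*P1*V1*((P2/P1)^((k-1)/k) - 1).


(k-1)/k = 0.3976
(P2/P1)^exp = 1.6522
W = 2.5152 * 129.4750 * 0.7000 * (1.6522 - 1) = 148.6794 kJ

148.6794 kJ


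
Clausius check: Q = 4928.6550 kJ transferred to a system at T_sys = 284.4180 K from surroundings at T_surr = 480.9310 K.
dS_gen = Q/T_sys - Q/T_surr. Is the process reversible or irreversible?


dS_sys = 4928.6550/284.4180 = 17.3289 kJ/K
dS_surr = -4928.6550/480.9310 = -10.2482 kJ/K
dS_gen = 17.3289 - 10.2482 = 7.0808 kJ/K (irreversible)

dS_gen = 7.0808 kJ/K, irreversible


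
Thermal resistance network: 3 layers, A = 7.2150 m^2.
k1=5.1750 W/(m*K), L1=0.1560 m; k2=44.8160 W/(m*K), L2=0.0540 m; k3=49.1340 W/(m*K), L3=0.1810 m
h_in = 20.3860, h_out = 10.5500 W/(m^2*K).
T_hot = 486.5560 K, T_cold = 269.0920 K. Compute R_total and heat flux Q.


R_conv_in = 1/(20.3860*7.2150) = 0.0068
R_1 = 0.1560/(5.1750*7.2150) = 0.0042
R_2 = 0.0540/(44.8160*7.2150) = 0.0002
R_3 = 0.1810/(49.1340*7.2150) = 0.0005
R_conv_out = 1/(10.5500*7.2150) = 0.0131
R_total = 0.0248 K/W
Q = 217.4640 / 0.0248 = 8771.5696 W

R_total = 0.0248 K/W, Q = 8771.5696 W


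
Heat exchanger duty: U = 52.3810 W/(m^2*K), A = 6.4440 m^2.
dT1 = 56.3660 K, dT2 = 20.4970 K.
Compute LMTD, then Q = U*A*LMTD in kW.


LMTD = 35.4581 K
Q = 52.3810 * 6.4440 * 35.4581 = 11968.6478 W = 11.9686 kW

11.9686 kW


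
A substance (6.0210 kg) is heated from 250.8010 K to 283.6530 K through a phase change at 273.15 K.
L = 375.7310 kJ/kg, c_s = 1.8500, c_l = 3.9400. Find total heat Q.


Q1 (sensible, solid) = 6.0210 * 1.8500 * 22.3490 = 248.9422 kJ
Q2 (latent) = 6.0210 * 375.7310 = 2262.2764 kJ
Q3 (sensible, liquid) = 6.0210 * 3.9400 * 10.5030 = 249.1599 kJ
Q_total = 2760.3784 kJ

2760.3784 kJ


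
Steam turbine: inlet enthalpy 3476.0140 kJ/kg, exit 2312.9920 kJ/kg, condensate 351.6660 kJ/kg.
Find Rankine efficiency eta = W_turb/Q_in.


W = 1163.0220 kJ/kg
Q_in = 3124.3480 kJ/kg
eta = 0.3722 = 37.2245%

eta = 37.2245%


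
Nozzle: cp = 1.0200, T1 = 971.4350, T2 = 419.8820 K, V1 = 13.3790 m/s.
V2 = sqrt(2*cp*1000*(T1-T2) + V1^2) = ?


dT = 551.5530 K
2*cp*1000*dT = 1125168.1200
V1^2 = 178.9976
V2 = sqrt(1125347.1176) = 1060.8238 m/s

1060.8238 m/s


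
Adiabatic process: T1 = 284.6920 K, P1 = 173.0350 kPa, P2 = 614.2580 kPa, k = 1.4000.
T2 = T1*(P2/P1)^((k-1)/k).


(k-1)/k = 0.2857
(P2/P1)^exp = 1.4362
T2 = 284.6920 * 1.4362 = 408.8651 K

408.8651 K


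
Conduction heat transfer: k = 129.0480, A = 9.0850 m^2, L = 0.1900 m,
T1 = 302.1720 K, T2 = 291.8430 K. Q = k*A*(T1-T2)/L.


dT = 10.3290 K
Q = 129.0480 * 9.0850 * 10.3290 / 0.1900 = 63735.4250 W

63735.4250 W


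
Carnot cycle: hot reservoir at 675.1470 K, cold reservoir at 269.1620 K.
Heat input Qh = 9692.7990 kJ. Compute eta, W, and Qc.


eta = 1 - 269.1620/675.1470 = 0.6013
W = 0.6013 * 9692.7990 = 5828.5544 kJ
Qc = 9692.7990 - 5828.5544 = 3864.2446 kJ

eta = 60.1328%, W = 5828.5544 kJ, Qc = 3864.2446 kJ


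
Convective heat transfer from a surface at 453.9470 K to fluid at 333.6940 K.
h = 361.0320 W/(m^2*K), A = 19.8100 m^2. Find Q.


dT = 120.2530 K
Q = 361.0320 * 19.8100 * 120.2530 = 860054.7375 W

860054.7375 W


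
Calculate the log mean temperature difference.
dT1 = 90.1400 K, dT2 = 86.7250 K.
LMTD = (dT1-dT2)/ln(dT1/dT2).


dT1/dT2 = 1.0394
ln(dT1/dT2) = 0.0386
LMTD = 3.4150 / 0.0386 = 88.4215 K

88.4215 K


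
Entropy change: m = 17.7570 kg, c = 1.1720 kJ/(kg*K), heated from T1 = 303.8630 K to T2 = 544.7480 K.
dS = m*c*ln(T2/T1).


T2/T1 = 1.7927
ln(T2/T1) = 0.5837
dS = 17.7570 * 1.1720 * 0.5837 = 12.1485 kJ/K

12.1485 kJ/K


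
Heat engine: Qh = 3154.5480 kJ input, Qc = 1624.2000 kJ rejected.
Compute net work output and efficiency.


W = 3154.5480 - 1624.2000 = 1530.3480 kJ
eta = 1530.3480 / 3154.5480 = 0.4851 = 48.5124%

W = 1530.3480 kJ, eta = 48.5124%


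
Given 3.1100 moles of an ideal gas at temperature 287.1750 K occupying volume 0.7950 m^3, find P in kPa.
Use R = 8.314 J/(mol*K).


P = nRT/V = 3.1100 * 8.314 * 287.1750 / 0.7950
= 7425.3519 / 0.7950 = 9340.0653 Pa = 9.3401 kPa

9.3401 kPa


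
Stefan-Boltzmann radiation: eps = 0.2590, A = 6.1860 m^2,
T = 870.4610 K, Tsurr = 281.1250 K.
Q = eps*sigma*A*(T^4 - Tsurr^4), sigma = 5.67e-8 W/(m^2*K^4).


T^4 = 5.7411e+11
Tsurr^4 = 6.2459e+09
Q = 0.2590 * 5.67e-8 * 6.1860 * 5.6787e+11 = 51586.8850 W

51586.8850 W


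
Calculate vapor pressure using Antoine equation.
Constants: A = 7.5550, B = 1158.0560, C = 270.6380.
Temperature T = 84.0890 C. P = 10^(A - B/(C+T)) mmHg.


C+T = 354.7270
B/(C+T) = 3.2646
log10(P) = 7.5550 - 3.2646 = 4.2904
P = 10^4.2904 = 19514.6096 mmHg

19514.6096 mmHg


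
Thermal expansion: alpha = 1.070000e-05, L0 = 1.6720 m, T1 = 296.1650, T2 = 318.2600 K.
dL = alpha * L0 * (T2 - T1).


dT = 22.0950 K
dL = 1.070000e-05 * 1.6720 * 22.0950 = 0.000395 m
L_final = 1.672395 m

dL = 0.000395 m


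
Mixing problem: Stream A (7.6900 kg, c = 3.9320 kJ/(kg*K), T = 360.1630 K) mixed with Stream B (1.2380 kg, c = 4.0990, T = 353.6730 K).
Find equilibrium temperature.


num = 12685.0130
den = 35.3116
Tf = 359.2303 K

359.2303 K


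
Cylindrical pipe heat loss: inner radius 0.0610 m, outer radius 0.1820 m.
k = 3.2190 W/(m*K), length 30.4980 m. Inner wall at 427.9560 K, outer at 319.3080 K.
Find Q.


dT = 108.6480 K
ln(ro/ri) = 1.0931
Q = 2*pi*3.2190*30.4980*108.6480 / 1.0931 = 61308.5446 W

61308.5446 W


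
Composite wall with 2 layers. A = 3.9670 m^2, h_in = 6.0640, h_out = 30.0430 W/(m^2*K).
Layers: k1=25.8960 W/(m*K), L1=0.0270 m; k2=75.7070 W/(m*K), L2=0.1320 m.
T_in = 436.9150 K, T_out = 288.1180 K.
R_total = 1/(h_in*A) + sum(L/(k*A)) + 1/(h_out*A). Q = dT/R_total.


R_conv_in = 1/(6.0640*3.9670) = 0.0416
R_1 = 0.0270/(25.8960*3.9670) = 0.0003
R_2 = 0.1320/(75.7070*3.9670) = 0.0004
R_conv_out = 1/(30.0430*3.9670) = 0.0084
R_total = 0.0507 K/W
Q = 148.7970 / 0.0507 = 2937.0049 W

R_total = 0.0507 K/W, Q = 2937.0049 W


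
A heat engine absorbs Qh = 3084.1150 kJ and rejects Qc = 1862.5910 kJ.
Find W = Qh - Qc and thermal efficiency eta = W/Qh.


W = 3084.1150 - 1862.5910 = 1221.5240 kJ
eta = 1221.5240 / 3084.1150 = 0.3961 = 39.6070%

W = 1221.5240 kJ, eta = 39.6070%


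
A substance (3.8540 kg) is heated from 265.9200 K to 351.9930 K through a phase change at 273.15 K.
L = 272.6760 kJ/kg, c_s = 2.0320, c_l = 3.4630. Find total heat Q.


Q1 (sensible, solid) = 3.8540 * 2.0320 * 7.2300 = 56.6205 kJ
Q2 (latent) = 3.8540 * 272.6760 = 1050.8933 kJ
Q3 (sensible, liquid) = 3.8540 * 3.4630 * 78.8430 = 1052.2704 kJ
Q_total = 2159.7842 kJ

2159.7842 kJ


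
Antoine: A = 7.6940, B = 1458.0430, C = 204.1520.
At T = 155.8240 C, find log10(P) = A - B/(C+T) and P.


C+T = 359.9760
B/(C+T) = 4.0504
log10(P) = 7.6940 - 4.0504 = 3.6436
P = 10^3.6436 = 4401.5996 mmHg

4401.5996 mmHg


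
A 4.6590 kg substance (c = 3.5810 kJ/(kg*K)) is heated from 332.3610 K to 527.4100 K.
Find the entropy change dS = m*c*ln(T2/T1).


T2/T1 = 1.5869
ln(T2/T1) = 0.4618
dS = 4.6590 * 3.5810 * 0.4618 = 7.7039 kJ/K

7.7039 kJ/K


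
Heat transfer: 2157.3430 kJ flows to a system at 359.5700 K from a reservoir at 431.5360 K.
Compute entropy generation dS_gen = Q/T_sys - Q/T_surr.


dS_sys = 2157.3430/359.5700 = 5.9998 kJ/K
dS_surr = -2157.3430/431.5360 = -4.9992 kJ/K
dS_gen = 5.9998 - 4.9992 = 1.0006 kJ/K (irreversible)

dS_gen = 1.0006 kJ/K, irreversible


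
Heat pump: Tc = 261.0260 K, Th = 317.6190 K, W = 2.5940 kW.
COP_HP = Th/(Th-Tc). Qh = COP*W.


COP = 317.6190 / 56.5930 = 5.6123
Qh = 5.6123 * 2.5940 = 14.5584 kW

COP = 5.6123, Qh = 14.5584 kW


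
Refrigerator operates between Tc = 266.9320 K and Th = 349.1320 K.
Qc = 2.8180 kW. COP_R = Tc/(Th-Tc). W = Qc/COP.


COP = 266.9320 / 82.2000 = 3.2473
W = 2.8180 / 3.2473 = 0.8678 kW

COP = 3.2473, W = 0.8678 kW


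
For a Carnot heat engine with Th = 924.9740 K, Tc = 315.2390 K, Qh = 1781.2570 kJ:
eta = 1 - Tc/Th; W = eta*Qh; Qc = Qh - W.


eta = 1 - 315.2390/924.9740 = 0.6592
W = 0.6592 * 1781.2570 = 1174.1895 kJ
Qc = 1781.2570 - 1174.1895 = 607.0675 kJ

eta = 65.9192%, W = 1174.1895 kJ, Qc = 607.0675 kJ


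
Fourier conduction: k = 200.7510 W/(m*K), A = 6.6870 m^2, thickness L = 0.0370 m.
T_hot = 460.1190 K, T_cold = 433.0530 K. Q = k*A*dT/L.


dT = 27.0660 K
Q = 200.7510 * 6.6870 * 27.0660 / 0.0370 = 981999.7878 W

981999.7878 W


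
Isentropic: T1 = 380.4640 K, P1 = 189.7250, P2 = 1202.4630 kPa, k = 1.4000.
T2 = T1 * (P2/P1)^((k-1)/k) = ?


(k-1)/k = 0.2857
(P2/P1)^exp = 1.6948
T2 = 380.4640 * 1.6948 = 644.8242 K

644.8242 K


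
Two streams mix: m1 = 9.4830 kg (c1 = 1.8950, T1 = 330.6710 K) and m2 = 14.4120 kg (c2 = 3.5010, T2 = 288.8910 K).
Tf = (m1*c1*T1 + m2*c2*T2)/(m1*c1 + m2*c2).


num = 20518.6554
den = 68.4267
Tf = 299.8633 K

299.8633 K


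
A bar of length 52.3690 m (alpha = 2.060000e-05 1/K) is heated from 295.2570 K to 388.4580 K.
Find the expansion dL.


dT = 93.2010 K
dL = 2.060000e-05 * 52.3690 * 93.2010 = 0.100545 m
L_final = 52.469545 m

dL = 0.100545 m


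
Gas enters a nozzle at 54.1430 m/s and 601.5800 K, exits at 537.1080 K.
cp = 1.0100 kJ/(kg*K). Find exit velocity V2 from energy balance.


dT = 64.4720 K
2*cp*1000*dT = 130233.4400
V1^2 = 2931.4644
V2 = sqrt(133164.9044) = 364.9177 m/s

364.9177 m/s


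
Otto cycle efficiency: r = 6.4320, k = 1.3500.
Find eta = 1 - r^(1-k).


r^(k-1) = 1.9183
eta = 1 - 1/1.9183 = 0.4787 = 47.8711%

47.8711%


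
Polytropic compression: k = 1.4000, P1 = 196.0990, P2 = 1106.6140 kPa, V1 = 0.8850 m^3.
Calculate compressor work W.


(k-1)/k = 0.2857
(P2/P1)^exp = 1.6395
W = 3.5000 * 196.0990 * 0.8850 * (1.6395 - 1) = 388.4631 kJ

388.4631 kJ


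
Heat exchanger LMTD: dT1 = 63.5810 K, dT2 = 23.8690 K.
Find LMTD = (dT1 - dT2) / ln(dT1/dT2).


dT1/dT2 = 2.6637
ln(dT1/dT2) = 0.9797
LMTD = 39.7120 / 0.9797 = 40.5334 K

40.5334 K


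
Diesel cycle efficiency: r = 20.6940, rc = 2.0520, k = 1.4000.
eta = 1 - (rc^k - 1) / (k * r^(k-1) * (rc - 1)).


r^(k-1) = 3.3600
rc^k = 2.7356
eta = 0.6493 = 64.9279%

64.9279%


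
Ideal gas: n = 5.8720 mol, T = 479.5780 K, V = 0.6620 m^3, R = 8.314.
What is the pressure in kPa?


P = nRT/V = 5.8720 * 8.314 * 479.5780 / 0.6620
= 23412.9059 / 0.6620 = 35366.9273 Pa = 35.3669 kPa

35.3669 kPa


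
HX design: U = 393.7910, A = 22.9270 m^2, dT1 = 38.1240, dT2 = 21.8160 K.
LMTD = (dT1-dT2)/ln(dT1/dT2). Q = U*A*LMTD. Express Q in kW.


LMTD = 29.2153 K
Q = 393.7910 * 22.9270 * 29.2153 = 263768.9121 W = 263.7689 kW

263.7689 kW


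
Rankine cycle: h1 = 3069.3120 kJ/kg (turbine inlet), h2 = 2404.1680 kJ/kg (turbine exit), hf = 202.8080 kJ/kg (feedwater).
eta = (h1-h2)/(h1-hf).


W = 665.1440 kJ/kg
Q_in = 2866.5040 kJ/kg
eta = 0.2320 = 23.2040%

eta = 23.2040%


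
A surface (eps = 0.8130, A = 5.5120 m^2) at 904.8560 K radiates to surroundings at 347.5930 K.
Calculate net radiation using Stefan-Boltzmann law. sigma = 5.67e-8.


T^4 = 6.7038e+11
Tsurr^4 = 1.4598e+10
Q = 0.8130 * 5.67e-8 * 5.5120 * 6.5578e+11 = 166624.6592 W

166624.6592 W


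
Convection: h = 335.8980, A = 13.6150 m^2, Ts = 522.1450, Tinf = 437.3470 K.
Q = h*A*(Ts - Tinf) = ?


dT = 84.7980 K
Q = 335.8980 * 13.6150 * 84.7980 = 387802.5612 W

387802.5612 W


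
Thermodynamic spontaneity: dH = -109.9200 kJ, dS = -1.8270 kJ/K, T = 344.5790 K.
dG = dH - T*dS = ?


T*dS = 344.5790 * -1.8270 = -629.5458 kJ
dG = -109.9200 + 629.5458 = 519.6258 kJ (non-spontaneous)

dG = 519.6258 kJ, non-spontaneous


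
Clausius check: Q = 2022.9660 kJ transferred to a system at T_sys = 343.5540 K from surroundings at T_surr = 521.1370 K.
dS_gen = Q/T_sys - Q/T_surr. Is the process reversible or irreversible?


dS_sys = 2022.9660/343.5540 = 5.8883 kJ/K
dS_surr = -2022.9660/521.1370 = -3.8818 kJ/K
dS_gen = 5.8883 - 3.8818 = 2.0065 kJ/K (irreversible)

dS_gen = 2.0065 kJ/K, irreversible


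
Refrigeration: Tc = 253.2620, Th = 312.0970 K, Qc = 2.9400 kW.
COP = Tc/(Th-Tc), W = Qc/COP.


COP = 253.2620 / 58.8350 = 4.3046
W = 2.9400 / 4.3046 = 0.6830 kW

COP = 4.3046, W = 0.6830 kW


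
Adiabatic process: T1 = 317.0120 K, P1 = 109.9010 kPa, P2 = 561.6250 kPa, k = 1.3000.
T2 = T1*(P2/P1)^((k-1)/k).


(k-1)/k = 0.2308
(P2/P1)^exp = 1.4571
T2 = 317.0120 * 1.4571 = 461.9160 K

461.9160 K


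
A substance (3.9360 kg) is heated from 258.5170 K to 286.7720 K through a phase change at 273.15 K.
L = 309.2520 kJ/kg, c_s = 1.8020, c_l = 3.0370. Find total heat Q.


Q1 (sensible, solid) = 3.9360 * 1.8020 * 14.6330 = 103.7871 kJ
Q2 (latent) = 3.9360 * 309.2520 = 1217.2159 kJ
Q3 (sensible, liquid) = 3.9360 * 3.0370 * 13.6220 = 162.8324 kJ
Q_total = 1483.8353 kJ

1483.8353 kJ


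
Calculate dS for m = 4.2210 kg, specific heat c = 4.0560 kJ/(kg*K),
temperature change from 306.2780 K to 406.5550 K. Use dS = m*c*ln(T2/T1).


T2/T1 = 1.3274
ln(T2/T1) = 0.2832
dS = 4.2210 * 4.0560 * 0.2832 = 4.8489 kJ/K

4.8489 kJ/K
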